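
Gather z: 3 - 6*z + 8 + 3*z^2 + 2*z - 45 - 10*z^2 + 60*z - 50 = -7*z^2 + 56*z - 84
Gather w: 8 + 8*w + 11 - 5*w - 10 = 3*w + 9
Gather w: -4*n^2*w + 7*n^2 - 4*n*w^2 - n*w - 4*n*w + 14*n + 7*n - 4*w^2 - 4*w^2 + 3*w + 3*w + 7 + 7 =7*n^2 + 21*n + w^2*(-4*n - 8) + w*(-4*n^2 - 5*n + 6) + 14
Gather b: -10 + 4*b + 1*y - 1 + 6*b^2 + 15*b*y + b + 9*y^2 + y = 6*b^2 + b*(15*y + 5) + 9*y^2 + 2*y - 11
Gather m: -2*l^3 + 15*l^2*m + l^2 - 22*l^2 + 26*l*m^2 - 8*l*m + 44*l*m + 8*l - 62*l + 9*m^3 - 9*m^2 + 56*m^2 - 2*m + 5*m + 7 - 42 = -2*l^3 - 21*l^2 - 54*l + 9*m^3 + m^2*(26*l + 47) + m*(15*l^2 + 36*l + 3) - 35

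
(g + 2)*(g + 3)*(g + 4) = g^3 + 9*g^2 + 26*g + 24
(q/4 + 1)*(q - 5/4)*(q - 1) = q^3/4 + 7*q^2/16 - 31*q/16 + 5/4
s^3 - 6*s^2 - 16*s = s*(s - 8)*(s + 2)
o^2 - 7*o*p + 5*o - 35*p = (o + 5)*(o - 7*p)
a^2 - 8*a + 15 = (a - 5)*(a - 3)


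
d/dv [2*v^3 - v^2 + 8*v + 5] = 6*v^2 - 2*v + 8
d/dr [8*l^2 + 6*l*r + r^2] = 6*l + 2*r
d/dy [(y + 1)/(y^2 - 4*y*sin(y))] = (4*y^2*cos(y) - y^2 + 4*y*cos(y) - 2*y + 4*sin(y))/(y^2*(y - 4*sin(y))^2)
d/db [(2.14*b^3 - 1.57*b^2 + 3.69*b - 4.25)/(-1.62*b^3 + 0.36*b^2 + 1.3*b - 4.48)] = (-1.773*b^4 + 17.5196*b^3 - 52.786*b^2 + 17.1272*b - 11.0062)/(2.6244*b^6 - 1.1664*b^5 - 4.0824*b^4 + 15.4512*b^3 - 1.5356*b^2 - 11.648*b + 20.0704)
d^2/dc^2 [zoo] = 0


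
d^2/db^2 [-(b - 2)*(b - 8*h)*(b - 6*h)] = -6*b + 28*h + 4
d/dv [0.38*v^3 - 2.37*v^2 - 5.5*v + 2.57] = 1.14*v^2 - 4.74*v - 5.5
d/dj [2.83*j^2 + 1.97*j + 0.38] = 5.66*j + 1.97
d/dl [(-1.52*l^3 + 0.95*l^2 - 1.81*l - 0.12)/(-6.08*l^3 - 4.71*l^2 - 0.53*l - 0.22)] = (12.9352*l^4 - 20.3984*l^3 - 10.2142*l^2 - 1.5484*l + 0.3346)/(36.9664*l^6 + 57.2736*l^5 + 28.6289*l^4 + 7.6678*l^3 + 2.3533*l^2 + 0.2332*l + 0.0484)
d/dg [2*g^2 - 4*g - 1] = 4*g - 4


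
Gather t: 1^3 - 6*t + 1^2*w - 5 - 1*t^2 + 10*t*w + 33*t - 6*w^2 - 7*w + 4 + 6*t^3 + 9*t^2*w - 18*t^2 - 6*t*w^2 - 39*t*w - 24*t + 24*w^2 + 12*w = 6*t^3 + t^2*(9*w - 19) + t*(-6*w^2 - 29*w + 3) + 18*w^2 + 6*w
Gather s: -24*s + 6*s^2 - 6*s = 6*s^2 - 30*s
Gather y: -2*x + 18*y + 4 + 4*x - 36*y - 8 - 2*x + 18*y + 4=0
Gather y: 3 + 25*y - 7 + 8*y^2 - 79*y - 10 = 8*y^2 - 54*y - 14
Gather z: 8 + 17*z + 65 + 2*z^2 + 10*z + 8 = 2*z^2 + 27*z + 81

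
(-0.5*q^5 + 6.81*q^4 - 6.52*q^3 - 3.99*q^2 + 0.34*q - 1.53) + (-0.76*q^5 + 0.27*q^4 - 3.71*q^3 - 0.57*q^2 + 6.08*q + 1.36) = -1.26*q^5 + 7.08*q^4 - 10.23*q^3 - 4.56*q^2 + 6.42*q - 0.17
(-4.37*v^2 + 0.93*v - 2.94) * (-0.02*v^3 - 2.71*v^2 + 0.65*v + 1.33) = 0.0874*v^5 + 11.8241*v^4 - 5.302*v^3 + 2.7598*v^2 - 0.6741*v - 3.9102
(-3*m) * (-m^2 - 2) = 3*m^3 + 6*m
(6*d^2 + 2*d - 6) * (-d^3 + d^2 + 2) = -6*d^5 + 4*d^4 + 8*d^3 + 6*d^2 + 4*d - 12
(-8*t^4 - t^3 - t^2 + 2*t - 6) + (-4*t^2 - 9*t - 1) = -8*t^4 - t^3 - 5*t^2 - 7*t - 7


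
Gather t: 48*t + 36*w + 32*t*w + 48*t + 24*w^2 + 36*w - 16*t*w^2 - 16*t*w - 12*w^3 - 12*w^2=t*(-16*w^2 + 16*w + 96) - 12*w^3 + 12*w^2 + 72*w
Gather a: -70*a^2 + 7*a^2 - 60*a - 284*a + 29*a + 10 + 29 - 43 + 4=-63*a^2 - 315*a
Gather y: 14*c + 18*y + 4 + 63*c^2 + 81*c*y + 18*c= 63*c^2 + 32*c + y*(81*c + 18) + 4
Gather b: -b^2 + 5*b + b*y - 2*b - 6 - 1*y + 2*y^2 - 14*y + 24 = -b^2 + b*(y + 3) + 2*y^2 - 15*y + 18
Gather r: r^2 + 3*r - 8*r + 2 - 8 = r^2 - 5*r - 6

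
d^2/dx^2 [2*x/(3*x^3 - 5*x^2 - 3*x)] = 4*(27*x^2 - 45*x + 34)/(27*x^6 - 135*x^5 + 144*x^4 + 145*x^3 - 144*x^2 - 135*x - 27)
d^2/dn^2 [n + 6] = 0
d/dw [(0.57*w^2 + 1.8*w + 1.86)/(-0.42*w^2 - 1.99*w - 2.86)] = (-0.378299999999999*w^2 - 1.698*w - 1.4466)/(0.1764*w^4 + 1.6716*w^3 + 6.3625*w^2 + 11.3828*w + 8.1796)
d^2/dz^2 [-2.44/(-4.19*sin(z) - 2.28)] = (-42.836884*sin(z)^2 + 23.309808*sin(z) + 85.673768)/(4.19*sin(z) + 2.28)^3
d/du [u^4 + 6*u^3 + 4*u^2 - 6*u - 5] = 4*u^3 + 18*u^2 + 8*u - 6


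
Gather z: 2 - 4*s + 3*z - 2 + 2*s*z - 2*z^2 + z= -4*s - 2*z^2 + z*(2*s + 4)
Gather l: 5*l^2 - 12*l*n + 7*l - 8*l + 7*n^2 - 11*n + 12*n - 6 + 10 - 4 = 5*l^2 + l*(-12*n - 1) + 7*n^2 + n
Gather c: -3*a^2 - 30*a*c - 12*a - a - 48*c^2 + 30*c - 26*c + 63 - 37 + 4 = -3*a^2 - 13*a - 48*c^2 + c*(4 - 30*a) + 30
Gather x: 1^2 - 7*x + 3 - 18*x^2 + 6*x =-18*x^2 - x + 4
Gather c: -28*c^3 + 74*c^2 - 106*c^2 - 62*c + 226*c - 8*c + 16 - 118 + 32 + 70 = -28*c^3 - 32*c^2 + 156*c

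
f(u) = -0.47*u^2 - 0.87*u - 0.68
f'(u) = -0.94*u - 0.87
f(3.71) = -10.38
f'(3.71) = -4.36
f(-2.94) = -2.18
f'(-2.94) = 1.89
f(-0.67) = -0.31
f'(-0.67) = -0.24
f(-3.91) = -4.46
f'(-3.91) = 2.81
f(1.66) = -3.42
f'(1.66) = -2.43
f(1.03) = -2.07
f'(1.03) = -1.84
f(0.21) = -0.88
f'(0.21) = -1.07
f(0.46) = -1.18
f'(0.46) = -1.30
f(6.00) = -22.82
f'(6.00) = -6.51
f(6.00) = -22.82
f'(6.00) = -6.51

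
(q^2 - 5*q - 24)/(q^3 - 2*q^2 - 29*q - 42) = (q - 8)/(q^2 - 5*q - 14)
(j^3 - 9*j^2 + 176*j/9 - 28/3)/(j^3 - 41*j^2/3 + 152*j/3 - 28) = (j - 7/3)/(j - 7)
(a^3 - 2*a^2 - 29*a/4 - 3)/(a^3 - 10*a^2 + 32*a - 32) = (a^2 + 2*a + 3/4)/(a^2 - 6*a + 8)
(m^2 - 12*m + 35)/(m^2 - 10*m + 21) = (m - 5)/(m - 3)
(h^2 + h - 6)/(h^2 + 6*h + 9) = (h - 2)/(h + 3)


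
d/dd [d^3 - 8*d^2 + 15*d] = 3*d^2 - 16*d + 15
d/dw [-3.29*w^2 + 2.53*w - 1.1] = 2.53 - 6.58*w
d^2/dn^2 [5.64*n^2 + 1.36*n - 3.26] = 11.2800000000000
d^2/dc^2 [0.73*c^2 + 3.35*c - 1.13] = 1.46000000000000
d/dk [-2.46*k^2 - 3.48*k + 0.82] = -4.92*k - 3.48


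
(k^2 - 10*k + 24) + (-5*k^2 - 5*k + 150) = -4*k^2 - 15*k + 174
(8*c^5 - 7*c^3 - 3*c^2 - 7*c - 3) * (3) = 24*c^5 - 21*c^3 - 9*c^2 - 21*c - 9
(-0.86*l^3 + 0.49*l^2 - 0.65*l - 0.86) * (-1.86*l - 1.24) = 1.5996*l^4 + 0.155*l^3 + 0.6014*l^2 + 2.4056*l + 1.0664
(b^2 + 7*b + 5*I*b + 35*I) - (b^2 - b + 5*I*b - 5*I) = 8*b + 40*I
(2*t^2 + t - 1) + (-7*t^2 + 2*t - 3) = -5*t^2 + 3*t - 4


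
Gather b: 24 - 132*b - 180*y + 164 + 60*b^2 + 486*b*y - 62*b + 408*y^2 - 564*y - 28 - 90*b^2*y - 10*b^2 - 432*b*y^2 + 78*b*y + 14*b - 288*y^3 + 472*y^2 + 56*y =b^2*(50 - 90*y) + b*(-432*y^2 + 564*y - 180) - 288*y^3 + 880*y^2 - 688*y + 160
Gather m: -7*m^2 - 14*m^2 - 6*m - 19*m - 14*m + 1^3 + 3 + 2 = -21*m^2 - 39*m + 6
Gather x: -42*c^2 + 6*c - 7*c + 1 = -42*c^2 - c + 1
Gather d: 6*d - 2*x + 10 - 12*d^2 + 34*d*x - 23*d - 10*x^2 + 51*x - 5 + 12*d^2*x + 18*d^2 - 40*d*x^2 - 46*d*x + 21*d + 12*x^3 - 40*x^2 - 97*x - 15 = d^2*(12*x + 6) + d*(-40*x^2 - 12*x + 4) + 12*x^3 - 50*x^2 - 48*x - 10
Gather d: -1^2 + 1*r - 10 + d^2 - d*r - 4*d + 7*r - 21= d^2 + d*(-r - 4) + 8*r - 32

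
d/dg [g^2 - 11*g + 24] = 2*g - 11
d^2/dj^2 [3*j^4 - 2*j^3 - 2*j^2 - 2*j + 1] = 36*j^2 - 12*j - 4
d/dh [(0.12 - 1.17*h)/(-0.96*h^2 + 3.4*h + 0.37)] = (-1.1232*h^2 + 0.2304*h - 0.8409)/(0.9216*h^4 - 6.528*h^3 + 10.8496*h^2 + 2.516*h + 0.1369)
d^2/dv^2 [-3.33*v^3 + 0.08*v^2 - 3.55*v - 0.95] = 0.16 - 19.98*v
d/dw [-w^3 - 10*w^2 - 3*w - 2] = -3*w^2 - 20*w - 3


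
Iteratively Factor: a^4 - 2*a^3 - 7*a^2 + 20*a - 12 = (a - 1)*(a^3 - a^2 - 8*a + 12) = (a - 2)*(a - 1)*(a^2 + a - 6) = (a - 2)*(a - 1)*(a + 3)*(a - 2)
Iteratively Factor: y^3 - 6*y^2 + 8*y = (y - 4)*(y^2 - 2*y) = y*(y - 4)*(y - 2)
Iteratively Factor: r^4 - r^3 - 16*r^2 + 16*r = (r + 4)*(r^3 - 5*r^2 + 4*r) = (r - 1)*(r + 4)*(r^2 - 4*r) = r*(r - 1)*(r + 4)*(r - 4)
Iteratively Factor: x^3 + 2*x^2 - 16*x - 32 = (x + 4)*(x^2 - 2*x - 8) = (x + 2)*(x + 4)*(x - 4)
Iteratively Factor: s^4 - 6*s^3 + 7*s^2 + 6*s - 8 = (s - 2)*(s^3 - 4*s^2 - s + 4) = (s - 2)*(s - 1)*(s^2 - 3*s - 4) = (s - 2)*(s - 1)*(s + 1)*(s - 4)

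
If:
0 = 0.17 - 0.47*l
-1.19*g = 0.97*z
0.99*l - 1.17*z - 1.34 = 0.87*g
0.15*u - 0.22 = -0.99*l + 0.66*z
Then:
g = 1.74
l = 0.36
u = -10.30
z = -2.13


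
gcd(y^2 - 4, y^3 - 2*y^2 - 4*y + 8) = y^2 - 4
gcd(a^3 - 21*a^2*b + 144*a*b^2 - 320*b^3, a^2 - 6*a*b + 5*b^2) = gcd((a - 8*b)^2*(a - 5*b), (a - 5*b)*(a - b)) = a - 5*b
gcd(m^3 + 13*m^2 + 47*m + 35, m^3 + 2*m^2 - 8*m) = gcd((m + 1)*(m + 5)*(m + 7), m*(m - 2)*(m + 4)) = 1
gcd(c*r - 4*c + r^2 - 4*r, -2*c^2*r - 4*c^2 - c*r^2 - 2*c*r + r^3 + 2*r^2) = c + r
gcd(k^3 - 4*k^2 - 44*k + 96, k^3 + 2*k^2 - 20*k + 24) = k^2 + 4*k - 12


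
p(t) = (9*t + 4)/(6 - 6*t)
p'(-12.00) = 0.01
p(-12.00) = -1.33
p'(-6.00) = 0.04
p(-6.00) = -1.19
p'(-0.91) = 0.59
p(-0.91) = -0.37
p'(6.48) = 0.07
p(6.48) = -1.90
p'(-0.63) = 0.82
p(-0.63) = -0.17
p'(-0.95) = 0.57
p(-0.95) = -0.39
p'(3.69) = 0.30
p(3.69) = -2.31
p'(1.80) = 3.39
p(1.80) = -4.21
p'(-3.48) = 0.11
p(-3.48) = -1.02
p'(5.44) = 0.11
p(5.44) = -1.99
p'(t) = 9/(6 - 6*t) + 6*(9*t + 4)/(6 - 6*t)^2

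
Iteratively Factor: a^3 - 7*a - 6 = (a + 1)*(a^2 - a - 6) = (a - 3)*(a + 1)*(a + 2)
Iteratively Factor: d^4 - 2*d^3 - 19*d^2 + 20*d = (d - 5)*(d^3 + 3*d^2 - 4*d) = d*(d - 5)*(d^2 + 3*d - 4) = d*(d - 5)*(d - 1)*(d + 4)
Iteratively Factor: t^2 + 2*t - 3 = (t + 3)*(t - 1)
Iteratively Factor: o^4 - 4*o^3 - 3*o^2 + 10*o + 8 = (o - 4)*(o^3 - 3*o - 2) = (o - 4)*(o + 1)*(o^2 - o - 2) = (o - 4)*(o - 2)*(o + 1)*(o + 1)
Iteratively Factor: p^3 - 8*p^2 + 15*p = (p - 3)*(p^2 - 5*p) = p*(p - 3)*(p - 5)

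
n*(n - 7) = n^2 - 7*n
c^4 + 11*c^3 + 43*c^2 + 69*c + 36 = (c + 1)*(c + 3)^2*(c + 4)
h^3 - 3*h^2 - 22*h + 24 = (h - 6)*(h - 1)*(h + 4)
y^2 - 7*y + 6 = (y - 6)*(y - 1)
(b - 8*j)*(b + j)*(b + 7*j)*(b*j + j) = b^4*j + b^3*j - 57*b^2*j^3 - 56*b*j^4 - 57*b*j^3 - 56*j^4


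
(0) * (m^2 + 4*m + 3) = 0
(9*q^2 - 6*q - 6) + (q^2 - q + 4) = 10*q^2 - 7*q - 2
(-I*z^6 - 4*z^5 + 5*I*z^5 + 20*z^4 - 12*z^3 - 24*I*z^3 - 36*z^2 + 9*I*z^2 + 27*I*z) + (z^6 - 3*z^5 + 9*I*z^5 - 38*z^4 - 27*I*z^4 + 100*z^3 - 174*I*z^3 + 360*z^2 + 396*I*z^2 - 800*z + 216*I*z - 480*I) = z^6 - I*z^6 - 7*z^5 + 14*I*z^5 - 18*z^4 - 27*I*z^4 + 88*z^3 - 198*I*z^3 + 324*z^2 + 405*I*z^2 - 800*z + 243*I*z - 480*I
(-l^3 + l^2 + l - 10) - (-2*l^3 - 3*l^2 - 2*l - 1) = l^3 + 4*l^2 + 3*l - 9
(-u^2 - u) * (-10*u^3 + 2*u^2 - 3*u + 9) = 10*u^5 + 8*u^4 + u^3 - 6*u^2 - 9*u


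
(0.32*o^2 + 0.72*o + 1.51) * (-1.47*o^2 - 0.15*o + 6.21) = -0.4704*o^4 - 1.1064*o^3 - 0.3405*o^2 + 4.2447*o + 9.3771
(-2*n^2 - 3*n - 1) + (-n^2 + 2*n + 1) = -3*n^2 - n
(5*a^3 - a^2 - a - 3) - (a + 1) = 5*a^3 - a^2 - 2*a - 4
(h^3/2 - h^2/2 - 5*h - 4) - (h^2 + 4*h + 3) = h^3/2 - 3*h^2/2 - 9*h - 7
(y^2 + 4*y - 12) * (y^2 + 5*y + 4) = y^4 + 9*y^3 + 12*y^2 - 44*y - 48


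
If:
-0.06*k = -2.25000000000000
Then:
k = 37.50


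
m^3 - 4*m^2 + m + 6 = (m - 3)*(m - 2)*(m + 1)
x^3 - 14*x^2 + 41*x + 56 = (x - 8)*(x - 7)*(x + 1)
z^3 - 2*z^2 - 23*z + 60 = (z - 4)*(z - 3)*(z + 5)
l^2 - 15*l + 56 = (l - 8)*(l - 7)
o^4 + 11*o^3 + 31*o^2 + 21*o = o*(o + 1)*(o + 3)*(o + 7)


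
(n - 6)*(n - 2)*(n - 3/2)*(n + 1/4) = n^4 - 37*n^3/4 + 173*n^2/8 - 12*n - 9/2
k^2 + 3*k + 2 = (k + 1)*(k + 2)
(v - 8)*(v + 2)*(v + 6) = v^3 - 52*v - 96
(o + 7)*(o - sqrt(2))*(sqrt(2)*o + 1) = sqrt(2)*o^3 - o^2 + 7*sqrt(2)*o^2 - 7*o - sqrt(2)*o - 7*sqrt(2)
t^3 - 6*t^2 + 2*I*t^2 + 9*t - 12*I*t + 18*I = (t - 3)^2*(t + 2*I)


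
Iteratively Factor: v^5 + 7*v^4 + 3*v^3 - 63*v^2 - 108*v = (v + 4)*(v^4 + 3*v^3 - 9*v^2 - 27*v) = v*(v + 4)*(v^3 + 3*v^2 - 9*v - 27) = v*(v - 3)*(v + 4)*(v^2 + 6*v + 9) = v*(v - 3)*(v + 3)*(v + 4)*(v + 3)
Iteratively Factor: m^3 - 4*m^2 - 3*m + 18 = (m - 3)*(m^2 - m - 6) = (m - 3)^2*(m + 2)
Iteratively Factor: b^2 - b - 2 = (b - 2)*(b + 1)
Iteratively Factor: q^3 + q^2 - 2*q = (q + 2)*(q^2 - q) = (q - 1)*(q + 2)*(q)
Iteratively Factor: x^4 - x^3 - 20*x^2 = (x)*(x^3 - x^2 - 20*x) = x^2*(x^2 - x - 20) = x^2*(x + 4)*(x - 5)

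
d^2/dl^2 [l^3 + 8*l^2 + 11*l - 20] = 6*l + 16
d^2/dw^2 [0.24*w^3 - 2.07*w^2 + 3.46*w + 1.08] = 1.44*w - 4.14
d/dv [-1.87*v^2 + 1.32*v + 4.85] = 1.32 - 3.74*v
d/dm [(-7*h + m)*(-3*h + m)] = -10*h + 2*m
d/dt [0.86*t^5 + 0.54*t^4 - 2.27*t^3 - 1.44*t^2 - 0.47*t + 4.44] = 4.3*t^4 + 2.16*t^3 - 6.81*t^2 - 2.88*t - 0.47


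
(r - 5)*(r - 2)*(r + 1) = r^3 - 6*r^2 + 3*r + 10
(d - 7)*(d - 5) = d^2 - 12*d + 35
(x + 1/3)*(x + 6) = x^2 + 19*x/3 + 2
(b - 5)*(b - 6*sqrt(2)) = b^2 - 6*sqrt(2)*b - 5*b + 30*sqrt(2)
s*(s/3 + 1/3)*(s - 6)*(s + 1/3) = s^4/3 - 14*s^3/9 - 23*s^2/9 - 2*s/3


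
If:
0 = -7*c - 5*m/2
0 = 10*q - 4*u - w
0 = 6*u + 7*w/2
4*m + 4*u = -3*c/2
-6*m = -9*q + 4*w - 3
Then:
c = -175/2241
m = 490/2241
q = -97/2241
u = -3395/17928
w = 485/1494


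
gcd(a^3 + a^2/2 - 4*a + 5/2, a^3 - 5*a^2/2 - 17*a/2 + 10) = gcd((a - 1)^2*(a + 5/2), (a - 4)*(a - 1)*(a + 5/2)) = a^2 + 3*a/2 - 5/2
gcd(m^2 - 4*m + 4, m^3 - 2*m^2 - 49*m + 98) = m - 2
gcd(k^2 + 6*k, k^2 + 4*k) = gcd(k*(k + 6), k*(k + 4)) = k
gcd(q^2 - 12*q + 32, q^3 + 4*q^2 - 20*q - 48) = q - 4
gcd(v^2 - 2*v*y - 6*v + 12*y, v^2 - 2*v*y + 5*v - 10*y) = -v + 2*y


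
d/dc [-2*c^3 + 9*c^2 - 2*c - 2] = -6*c^2 + 18*c - 2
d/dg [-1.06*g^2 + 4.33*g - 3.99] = 4.33 - 2.12*g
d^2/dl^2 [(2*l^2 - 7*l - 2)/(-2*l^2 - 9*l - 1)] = 2*(64*l^3 + 36*l^2 + 66*l + 93)/(8*l^6 + 108*l^5 + 498*l^4 + 837*l^3 + 249*l^2 + 27*l + 1)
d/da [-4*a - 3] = -4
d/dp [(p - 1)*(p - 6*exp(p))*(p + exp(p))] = (p - 1)*(p - 6*exp(p))*(exp(p) + 1) - (p - 1)*(p + exp(p))*(6*exp(p) - 1) + (p - 6*exp(p))*(p + exp(p))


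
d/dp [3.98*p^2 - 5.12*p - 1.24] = 7.96*p - 5.12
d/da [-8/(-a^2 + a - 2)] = 8*(1 - 2*a)/(a^2 - a + 2)^2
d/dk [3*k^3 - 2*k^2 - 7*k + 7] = 9*k^2 - 4*k - 7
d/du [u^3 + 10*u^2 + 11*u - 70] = 3*u^2 + 20*u + 11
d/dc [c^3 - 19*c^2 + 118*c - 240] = 3*c^2 - 38*c + 118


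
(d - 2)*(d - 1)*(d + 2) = d^3 - d^2 - 4*d + 4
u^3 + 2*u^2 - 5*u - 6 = (u - 2)*(u + 1)*(u + 3)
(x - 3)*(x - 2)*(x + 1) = x^3 - 4*x^2 + x + 6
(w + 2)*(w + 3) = w^2 + 5*w + 6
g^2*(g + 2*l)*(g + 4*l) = g^4 + 6*g^3*l + 8*g^2*l^2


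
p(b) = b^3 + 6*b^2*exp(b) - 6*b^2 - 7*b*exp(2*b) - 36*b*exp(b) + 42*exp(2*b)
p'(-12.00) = 576.01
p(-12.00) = -2591.99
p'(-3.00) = 67.78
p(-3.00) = -72.78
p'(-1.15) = 26.95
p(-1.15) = 11.18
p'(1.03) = 329.57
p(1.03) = 181.66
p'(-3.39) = 79.15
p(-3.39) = -101.40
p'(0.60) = 133.74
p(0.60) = 88.13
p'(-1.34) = 29.85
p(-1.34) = 5.80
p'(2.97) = 12388.64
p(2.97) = 6979.23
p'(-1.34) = 29.85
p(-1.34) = 5.80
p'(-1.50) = 32.64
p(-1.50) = 0.80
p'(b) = 6*b^2*exp(b) + 3*b^2 - 14*b*exp(2*b) - 24*b*exp(b) - 12*b + 77*exp(2*b) - 36*exp(b)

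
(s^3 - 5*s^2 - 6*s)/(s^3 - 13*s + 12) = s*(s^2 - 5*s - 6)/(s^3 - 13*s + 12)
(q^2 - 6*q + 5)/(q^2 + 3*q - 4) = (q - 5)/(q + 4)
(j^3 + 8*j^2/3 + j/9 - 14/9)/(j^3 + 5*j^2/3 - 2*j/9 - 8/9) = (3*j + 7)/(3*j + 4)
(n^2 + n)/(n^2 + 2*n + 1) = n/(n + 1)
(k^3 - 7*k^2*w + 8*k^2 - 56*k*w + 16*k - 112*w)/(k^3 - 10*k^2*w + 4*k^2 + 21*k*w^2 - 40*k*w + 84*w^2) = (-k - 4)/(-k + 3*w)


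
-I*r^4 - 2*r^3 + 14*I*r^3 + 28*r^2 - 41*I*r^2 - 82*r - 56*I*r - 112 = (r - 8)*(r - 7)*(r - 2*I)*(-I*r - I)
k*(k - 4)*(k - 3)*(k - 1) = k^4 - 8*k^3 + 19*k^2 - 12*k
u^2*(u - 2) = u^3 - 2*u^2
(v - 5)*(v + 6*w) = v^2 + 6*v*w - 5*v - 30*w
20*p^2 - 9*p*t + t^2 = (-5*p + t)*(-4*p + t)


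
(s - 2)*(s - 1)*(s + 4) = s^3 + s^2 - 10*s + 8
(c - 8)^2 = c^2 - 16*c + 64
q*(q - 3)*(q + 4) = q^3 + q^2 - 12*q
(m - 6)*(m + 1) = m^2 - 5*m - 6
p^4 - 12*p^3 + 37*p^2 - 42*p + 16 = (p - 8)*(p - 2)*(p - 1)^2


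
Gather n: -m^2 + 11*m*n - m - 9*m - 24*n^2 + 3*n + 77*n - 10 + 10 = -m^2 - 10*m - 24*n^2 + n*(11*m + 80)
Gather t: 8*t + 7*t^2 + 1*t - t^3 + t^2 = -t^3 + 8*t^2 + 9*t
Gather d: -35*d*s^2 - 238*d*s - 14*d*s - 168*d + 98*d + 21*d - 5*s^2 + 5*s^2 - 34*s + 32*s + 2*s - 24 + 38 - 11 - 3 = d*(-35*s^2 - 252*s - 49)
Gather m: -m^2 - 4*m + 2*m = -m^2 - 2*m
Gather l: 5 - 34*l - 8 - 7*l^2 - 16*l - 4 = -7*l^2 - 50*l - 7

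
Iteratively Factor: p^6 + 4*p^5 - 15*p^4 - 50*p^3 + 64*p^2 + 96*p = (p)*(p^5 + 4*p^4 - 15*p^3 - 50*p^2 + 64*p + 96) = p*(p + 4)*(p^4 - 15*p^2 + 10*p + 24) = p*(p + 1)*(p + 4)*(p^3 - p^2 - 14*p + 24) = p*(p - 3)*(p + 1)*(p + 4)*(p^2 + 2*p - 8) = p*(p - 3)*(p - 2)*(p + 1)*(p + 4)*(p + 4)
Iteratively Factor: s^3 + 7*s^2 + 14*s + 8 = (s + 2)*(s^2 + 5*s + 4) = (s + 2)*(s + 4)*(s + 1)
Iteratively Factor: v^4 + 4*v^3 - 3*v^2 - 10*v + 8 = (v + 4)*(v^3 - 3*v + 2) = (v - 1)*(v + 4)*(v^2 + v - 2) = (v - 1)*(v + 2)*(v + 4)*(v - 1)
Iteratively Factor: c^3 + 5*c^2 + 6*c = (c)*(c^2 + 5*c + 6) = c*(c + 2)*(c + 3)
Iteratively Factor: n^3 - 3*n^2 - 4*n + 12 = (n - 2)*(n^2 - n - 6) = (n - 2)*(n + 2)*(n - 3)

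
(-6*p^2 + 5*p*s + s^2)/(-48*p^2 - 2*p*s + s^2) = (p - s)/(8*p - s)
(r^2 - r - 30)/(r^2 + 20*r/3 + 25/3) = 3*(r - 6)/(3*r + 5)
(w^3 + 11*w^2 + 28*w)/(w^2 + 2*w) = (w^2 + 11*w + 28)/(w + 2)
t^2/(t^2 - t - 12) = t^2/(t^2 - t - 12)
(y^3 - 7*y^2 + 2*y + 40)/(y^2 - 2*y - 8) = y - 5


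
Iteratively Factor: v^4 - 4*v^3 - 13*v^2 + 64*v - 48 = (v + 4)*(v^3 - 8*v^2 + 19*v - 12) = (v - 3)*(v + 4)*(v^2 - 5*v + 4) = (v - 4)*(v - 3)*(v + 4)*(v - 1)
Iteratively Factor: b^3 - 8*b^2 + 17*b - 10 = (b - 1)*(b^2 - 7*b + 10) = (b - 5)*(b - 1)*(b - 2)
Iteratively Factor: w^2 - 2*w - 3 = (w - 3)*(w + 1)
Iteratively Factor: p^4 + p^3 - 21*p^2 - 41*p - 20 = (p + 1)*(p^3 - 21*p - 20) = (p - 5)*(p + 1)*(p^2 + 5*p + 4) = (p - 5)*(p + 1)*(p + 4)*(p + 1)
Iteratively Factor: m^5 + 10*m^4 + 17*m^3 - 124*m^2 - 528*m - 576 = (m + 3)*(m^4 + 7*m^3 - 4*m^2 - 112*m - 192) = (m - 4)*(m + 3)*(m^3 + 11*m^2 + 40*m + 48) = (m - 4)*(m + 3)*(m + 4)*(m^2 + 7*m + 12) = (m - 4)*(m + 3)^2*(m + 4)*(m + 4)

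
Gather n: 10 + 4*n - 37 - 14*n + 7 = -10*n - 20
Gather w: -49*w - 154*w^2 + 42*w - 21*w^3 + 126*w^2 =-21*w^3 - 28*w^2 - 7*w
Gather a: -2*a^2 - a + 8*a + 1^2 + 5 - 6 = -2*a^2 + 7*a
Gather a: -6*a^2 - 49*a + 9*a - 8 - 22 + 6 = -6*a^2 - 40*a - 24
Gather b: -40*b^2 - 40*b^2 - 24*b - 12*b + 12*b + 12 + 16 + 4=-80*b^2 - 24*b + 32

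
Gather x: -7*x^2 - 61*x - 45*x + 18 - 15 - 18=-7*x^2 - 106*x - 15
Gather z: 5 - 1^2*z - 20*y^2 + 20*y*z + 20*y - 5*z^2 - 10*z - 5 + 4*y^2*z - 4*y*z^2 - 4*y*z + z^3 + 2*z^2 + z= -20*y^2 + 20*y + z^3 + z^2*(-4*y - 3) + z*(4*y^2 + 16*y - 10)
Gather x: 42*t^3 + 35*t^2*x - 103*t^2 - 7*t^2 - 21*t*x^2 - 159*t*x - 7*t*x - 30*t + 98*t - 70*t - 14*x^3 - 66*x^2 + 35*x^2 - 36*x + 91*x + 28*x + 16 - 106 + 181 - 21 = 42*t^3 - 110*t^2 - 2*t - 14*x^3 + x^2*(-21*t - 31) + x*(35*t^2 - 166*t + 83) + 70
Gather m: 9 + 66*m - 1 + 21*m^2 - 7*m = 21*m^2 + 59*m + 8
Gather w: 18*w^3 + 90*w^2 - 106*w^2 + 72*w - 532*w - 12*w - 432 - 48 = 18*w^3 - 16*w^2 - 472*w - 480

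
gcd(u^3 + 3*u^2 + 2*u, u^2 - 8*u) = u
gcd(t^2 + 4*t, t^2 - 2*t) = t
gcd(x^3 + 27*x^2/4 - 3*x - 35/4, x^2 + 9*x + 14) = x + 7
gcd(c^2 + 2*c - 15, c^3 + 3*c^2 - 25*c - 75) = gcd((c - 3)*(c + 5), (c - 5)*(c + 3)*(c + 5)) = c + 5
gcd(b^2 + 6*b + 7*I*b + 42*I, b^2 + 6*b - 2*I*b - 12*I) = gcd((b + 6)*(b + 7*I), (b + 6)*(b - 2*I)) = b + 6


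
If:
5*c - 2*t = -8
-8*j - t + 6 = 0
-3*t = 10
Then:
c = -44/15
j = 7/6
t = -10/3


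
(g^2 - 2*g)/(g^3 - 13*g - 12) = g*(2 - g)/(-g^3 + 13*g + 12)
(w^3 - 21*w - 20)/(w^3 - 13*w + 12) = (w^3 - 21*w - 20)/(w^3 - 13*w + 12)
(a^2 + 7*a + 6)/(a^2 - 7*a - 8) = (a + 6)/(a - 8)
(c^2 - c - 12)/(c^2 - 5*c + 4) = (c + 3)/(c - 1)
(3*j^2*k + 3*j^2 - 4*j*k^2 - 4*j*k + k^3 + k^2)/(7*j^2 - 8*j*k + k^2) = (3*j*k + 3*j - k^2 - k)/(7*j - k)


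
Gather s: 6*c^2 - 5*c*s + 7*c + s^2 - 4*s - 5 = 6*c^2 + 7*c + s^2 + s*(-5*c - 4) - 5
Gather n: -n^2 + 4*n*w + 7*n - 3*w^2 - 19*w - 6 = -n^2 + n*(4*w + 7) - 3*w^2 - 19*w - 6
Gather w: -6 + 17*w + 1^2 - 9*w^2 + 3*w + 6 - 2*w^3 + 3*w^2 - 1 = -2*w^3 - 6*w^2 + 20*w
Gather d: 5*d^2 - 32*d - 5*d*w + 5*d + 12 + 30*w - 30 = 5*d^2 + d*(-5*w - 27) + 30*w - 18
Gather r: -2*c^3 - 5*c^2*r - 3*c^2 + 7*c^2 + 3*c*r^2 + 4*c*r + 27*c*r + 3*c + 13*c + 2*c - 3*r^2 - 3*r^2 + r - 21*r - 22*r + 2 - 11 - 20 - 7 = -2*c^3 + 4*c^2 + 18*c + r^2*(3*c - 6) + r*(-5*c^2 + 31*c - 42) - 36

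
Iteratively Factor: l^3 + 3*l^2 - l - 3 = (l - 1)*(l^2 + 4*l + 3) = (l - 1)*(l + 3)*(l + 1)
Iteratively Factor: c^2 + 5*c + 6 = (c + 2)*(c + 3)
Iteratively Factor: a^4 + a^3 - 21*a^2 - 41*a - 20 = (a + 1)*(a^3 - 21*a - 20) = (a - 5)*(a + 1)*(a^2 + 5*a + 4) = (a - 5)*(a + 1)*(a + 4)*(a + 1)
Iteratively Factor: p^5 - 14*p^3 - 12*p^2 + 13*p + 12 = (p - 1)*(p^4 + p^3 - 13*p^2 - 25*p - 12) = (p - 1)*(p + 3)*(p^3 - 2*p^2 - 7*p - 4) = (p - 1)*(p + 1)*(p + 3)*(p^2 - 3*p - 4) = (p - 4)*(p - 1)*(p + 1)*(p + 3)*(p + 1)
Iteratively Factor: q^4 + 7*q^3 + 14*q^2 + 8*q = (q + 1)*(q^3 + 6*q^2 + 8*q) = (q + 1)*(q + 2)*(q^2 + 4*q) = (q + 1)*(q + 2)*(q + 4)*(q)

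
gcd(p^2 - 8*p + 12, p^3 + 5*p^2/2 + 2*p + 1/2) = 1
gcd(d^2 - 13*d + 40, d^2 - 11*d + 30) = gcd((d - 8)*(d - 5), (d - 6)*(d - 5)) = d - 5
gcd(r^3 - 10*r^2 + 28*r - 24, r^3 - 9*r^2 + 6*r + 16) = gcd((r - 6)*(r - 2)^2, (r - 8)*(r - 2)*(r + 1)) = r - 2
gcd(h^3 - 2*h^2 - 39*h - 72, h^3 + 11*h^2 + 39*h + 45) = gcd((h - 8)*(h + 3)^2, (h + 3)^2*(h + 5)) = h^2 + 6*h + 9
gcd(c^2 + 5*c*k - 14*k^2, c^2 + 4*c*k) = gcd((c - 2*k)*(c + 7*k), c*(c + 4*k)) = 1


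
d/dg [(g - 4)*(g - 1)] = 2*g - 5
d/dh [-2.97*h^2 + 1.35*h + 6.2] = 1.35 - 5.94*h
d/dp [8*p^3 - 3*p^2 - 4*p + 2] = 24*p^2 - 6*p - 4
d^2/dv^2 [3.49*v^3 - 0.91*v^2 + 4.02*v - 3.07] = 20.94*v - 1.82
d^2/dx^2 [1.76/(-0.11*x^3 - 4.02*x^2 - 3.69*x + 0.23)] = ((1.1616*x + 14.1504)*(0.11*x^3 + 4.02*x^2 + 3.69*x - 0.23) - 1.76*(0.33*x^2 + 8.04*x + 3.69)*(0.66*x^2 + 16.08*x + 7.38))/(0.11*x^3 + 4.02*x^2 + 3.69*x - 0.23)^3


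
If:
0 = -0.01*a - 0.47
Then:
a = -47.00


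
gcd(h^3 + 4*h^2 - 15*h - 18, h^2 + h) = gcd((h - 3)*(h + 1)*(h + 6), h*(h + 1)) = h + 1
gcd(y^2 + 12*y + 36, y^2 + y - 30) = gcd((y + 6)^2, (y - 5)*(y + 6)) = y + 6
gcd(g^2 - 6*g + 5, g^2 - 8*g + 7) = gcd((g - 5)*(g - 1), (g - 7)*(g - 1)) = g - 1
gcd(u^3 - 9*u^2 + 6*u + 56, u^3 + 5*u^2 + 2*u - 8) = u + 2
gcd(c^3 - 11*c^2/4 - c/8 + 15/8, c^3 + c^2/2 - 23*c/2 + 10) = c^2 - 7*c/2 + 5/2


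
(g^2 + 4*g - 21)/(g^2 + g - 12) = (g + 7)/(g + 4)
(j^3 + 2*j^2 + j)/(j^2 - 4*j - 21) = j*(j^2 + 2*j + 1)/(j^2 - 4*j - 21)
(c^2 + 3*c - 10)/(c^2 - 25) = (c - 2)/(c - 5)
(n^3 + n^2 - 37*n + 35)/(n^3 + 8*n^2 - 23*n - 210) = (n - 1)/(n + 6)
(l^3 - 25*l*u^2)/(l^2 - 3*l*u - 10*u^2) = l*(l + 5*u)/(l + 2*u)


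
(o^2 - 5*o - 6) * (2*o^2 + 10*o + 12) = 2*o^4 - 50*o^2 - 120*o - 72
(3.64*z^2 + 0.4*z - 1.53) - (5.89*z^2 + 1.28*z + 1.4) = -2.25*z^2 - 0.88*z - 2.93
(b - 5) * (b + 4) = b^2 - b - 20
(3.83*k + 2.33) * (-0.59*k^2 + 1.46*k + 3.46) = -2.2597*k^3 + 4.2171*k^2 + 16.6536*k + 8.0618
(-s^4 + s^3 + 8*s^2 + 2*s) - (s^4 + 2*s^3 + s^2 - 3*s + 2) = -2*s^4 - s^3 + 7*s^2 + 5*s - 2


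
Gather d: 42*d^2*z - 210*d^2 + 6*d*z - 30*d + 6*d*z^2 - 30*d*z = d^2*(42*z - 210) + d*(6*z^2 - 24*z - 30)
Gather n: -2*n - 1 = -2*n - 1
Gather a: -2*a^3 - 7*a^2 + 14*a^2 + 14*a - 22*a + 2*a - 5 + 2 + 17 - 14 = -2*a^3 + 7*a^2 - 6*a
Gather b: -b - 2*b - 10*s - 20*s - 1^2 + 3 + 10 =-3*b - 30*s + 12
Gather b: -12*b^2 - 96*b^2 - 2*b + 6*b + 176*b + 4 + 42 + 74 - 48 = -108*b^2 + 180*b + 72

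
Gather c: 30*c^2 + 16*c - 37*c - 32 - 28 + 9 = 30*c^2 - 21*c - 51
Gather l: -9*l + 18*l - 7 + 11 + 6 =9*l + 10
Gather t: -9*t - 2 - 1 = -9*t - 3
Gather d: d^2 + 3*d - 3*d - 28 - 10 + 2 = d^2 - 36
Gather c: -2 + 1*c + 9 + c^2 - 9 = c^2 + c - 2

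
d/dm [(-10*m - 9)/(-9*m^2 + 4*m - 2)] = 2*(-45*m^2 - 81*m + 28)/(81*m^4 - 72*m^3 + 52*m^2 - 16*m + 4)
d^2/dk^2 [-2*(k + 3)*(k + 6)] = -4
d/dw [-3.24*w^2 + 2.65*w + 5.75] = 2.65 - 6.48*w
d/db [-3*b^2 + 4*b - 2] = 4 - 6*b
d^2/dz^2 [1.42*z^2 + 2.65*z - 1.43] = 2.84000000000000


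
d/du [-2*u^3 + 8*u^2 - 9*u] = -6*u^2 + 16*u - 9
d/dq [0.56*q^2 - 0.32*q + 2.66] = 1.12*q - 0.32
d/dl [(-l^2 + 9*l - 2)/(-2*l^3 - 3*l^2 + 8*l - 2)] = (-2*l^4 + 36*l^3 + 7*l^2 - 8*l - 2)/(4*l^6 + 12*l^5 - 23*l^4 - 40*l^3 + 76*l^2 - 32*l + 4)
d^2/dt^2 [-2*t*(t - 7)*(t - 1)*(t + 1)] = -24*t^2 + 84*t + 4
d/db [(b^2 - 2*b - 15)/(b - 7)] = (b^2 - 14*b + 29)/(b^2 - 14*b + 49)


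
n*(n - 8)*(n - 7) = n^3 - 15*n^2 + 56*n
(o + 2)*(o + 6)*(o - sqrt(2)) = o^3 - sqrt(2)*o^2 + 8*o^2 - 8*sqrt(2)*o + 12*o - 12*sqrt(2)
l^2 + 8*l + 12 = (l + 2)*(l + 6)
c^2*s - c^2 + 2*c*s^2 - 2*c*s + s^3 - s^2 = (c + s)^2*(s - 1)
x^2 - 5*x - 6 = (x - 6)*(x + 1)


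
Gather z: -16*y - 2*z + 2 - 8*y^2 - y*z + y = -8*y^2 - 15*y + z*(-y - 2) + 2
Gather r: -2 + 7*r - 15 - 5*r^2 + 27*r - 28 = -5*r^2 + 34*r - 45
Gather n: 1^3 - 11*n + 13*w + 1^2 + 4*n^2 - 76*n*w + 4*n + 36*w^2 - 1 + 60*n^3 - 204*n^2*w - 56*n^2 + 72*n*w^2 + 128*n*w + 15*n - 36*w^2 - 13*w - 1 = 60*n^3 + n^2*(-204*w - 52) + n*(72*w^2 + 52*w + 8)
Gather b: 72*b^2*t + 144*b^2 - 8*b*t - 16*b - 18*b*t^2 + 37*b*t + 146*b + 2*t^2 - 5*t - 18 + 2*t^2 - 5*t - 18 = b^2*(72*t + 144) + b*(-18*t^2 + 29*t + 130) + 4*t^2 - 10*t - 36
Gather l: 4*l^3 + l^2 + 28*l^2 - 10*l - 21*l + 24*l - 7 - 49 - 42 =4*l^3 + 29*l^2 - 7*l - 98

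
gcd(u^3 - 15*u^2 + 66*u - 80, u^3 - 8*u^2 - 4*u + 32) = u^2 - 10*u + 16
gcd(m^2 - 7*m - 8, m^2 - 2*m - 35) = 1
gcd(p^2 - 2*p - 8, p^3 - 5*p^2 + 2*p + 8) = p - 4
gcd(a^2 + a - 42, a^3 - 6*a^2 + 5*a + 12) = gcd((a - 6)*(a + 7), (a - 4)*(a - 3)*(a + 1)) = 1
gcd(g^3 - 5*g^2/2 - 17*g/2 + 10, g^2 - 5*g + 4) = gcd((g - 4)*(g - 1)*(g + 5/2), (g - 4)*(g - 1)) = g^2 - 5*g + 4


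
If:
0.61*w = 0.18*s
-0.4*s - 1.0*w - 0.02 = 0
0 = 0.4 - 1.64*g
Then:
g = 0.24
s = -0.03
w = -0.01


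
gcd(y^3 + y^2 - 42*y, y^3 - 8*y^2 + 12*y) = y^2 - 6*y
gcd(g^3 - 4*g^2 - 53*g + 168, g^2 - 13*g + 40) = g - 8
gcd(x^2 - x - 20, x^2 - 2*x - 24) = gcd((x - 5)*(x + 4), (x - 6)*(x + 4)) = x + 4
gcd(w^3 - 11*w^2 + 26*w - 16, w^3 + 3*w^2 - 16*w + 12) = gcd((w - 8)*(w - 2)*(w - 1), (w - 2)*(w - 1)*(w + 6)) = w^2 - 3*w + 2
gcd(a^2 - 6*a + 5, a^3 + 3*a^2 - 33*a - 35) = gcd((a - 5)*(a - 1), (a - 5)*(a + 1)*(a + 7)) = a - 5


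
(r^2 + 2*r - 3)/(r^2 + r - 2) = (r + 3)/(r + 2)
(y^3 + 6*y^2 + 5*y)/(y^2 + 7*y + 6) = y*(y + 5)/(y + 6)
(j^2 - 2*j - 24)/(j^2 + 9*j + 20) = (j - 6)/(j + 5)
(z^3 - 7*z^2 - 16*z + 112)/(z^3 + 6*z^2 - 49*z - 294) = (z^2 - 16)/(z^2 + 13*z + 42)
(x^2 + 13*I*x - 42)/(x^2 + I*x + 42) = (x + 6*I)/(x - 6*I)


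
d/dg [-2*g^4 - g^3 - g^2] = g*(-8*g^2 - 3*g - 2)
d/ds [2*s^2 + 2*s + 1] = 4*s + 2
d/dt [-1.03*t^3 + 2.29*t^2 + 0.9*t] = -3.09*t^2 + 4.58*t + 0.9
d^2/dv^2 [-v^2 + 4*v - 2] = -2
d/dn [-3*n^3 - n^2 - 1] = n*(-9*n - 2)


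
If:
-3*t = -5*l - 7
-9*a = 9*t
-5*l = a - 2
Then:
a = -9/2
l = 13/10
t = 9/2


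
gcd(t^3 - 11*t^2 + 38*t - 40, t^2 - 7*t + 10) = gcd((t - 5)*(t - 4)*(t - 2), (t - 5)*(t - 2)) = t^2 - 7*t + 10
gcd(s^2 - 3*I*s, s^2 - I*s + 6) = s - 3*I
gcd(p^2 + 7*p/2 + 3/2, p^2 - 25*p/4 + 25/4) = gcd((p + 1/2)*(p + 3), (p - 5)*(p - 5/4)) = 1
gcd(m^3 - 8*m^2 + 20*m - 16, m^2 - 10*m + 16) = m - 2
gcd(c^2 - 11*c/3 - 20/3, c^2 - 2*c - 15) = c - 5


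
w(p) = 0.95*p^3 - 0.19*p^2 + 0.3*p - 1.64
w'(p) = 2.85*p^2 - 0.38*p + 0.3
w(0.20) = -1.58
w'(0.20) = 0.34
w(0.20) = -1.58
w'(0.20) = 0.34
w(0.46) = -1.45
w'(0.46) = 0.73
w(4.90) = 107.03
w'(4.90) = 66.87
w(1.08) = -0.34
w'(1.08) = 3.21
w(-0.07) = -1.66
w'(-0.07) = 0.34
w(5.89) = 187.66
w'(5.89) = 96.93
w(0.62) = -1.30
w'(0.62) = 1.16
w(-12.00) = -1674.20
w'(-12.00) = 415.26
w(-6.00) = -215.48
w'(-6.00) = 105.18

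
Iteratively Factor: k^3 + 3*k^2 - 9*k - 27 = (k - 3)*(k^2 + 6*k + 9) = (k - 3)*(k + 3)*(k + 3)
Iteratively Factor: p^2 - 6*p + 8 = (p - 4)*(p - 2)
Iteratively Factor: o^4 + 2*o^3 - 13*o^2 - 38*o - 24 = (o + 1)*(o^3 + o^2 - 14*o - 24) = (o + 1)*(o + 2)*(o^2 - o - 12) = (o - 4)*(o + 1)*(o + 2)*(o + 3)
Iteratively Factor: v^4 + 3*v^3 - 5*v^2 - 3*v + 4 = (v - 1)*(v^3 + 4*v^2 - v - 4) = (v - 1)^2*(v^2 + 5*v + 4) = (v - 1)^2*(v + 4)*(v + 1)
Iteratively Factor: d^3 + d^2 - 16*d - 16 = (d - 4)*(d^2 + 5*d + 4) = (d - 4)*(d + 4)*(d + 1)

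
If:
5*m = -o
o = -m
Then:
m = 0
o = 0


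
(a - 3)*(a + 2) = a^2 - a - 6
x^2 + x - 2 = (x - 1)*(x + 2)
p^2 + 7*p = p*(p + 7)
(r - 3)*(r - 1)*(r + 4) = r^3 - 13*r + 12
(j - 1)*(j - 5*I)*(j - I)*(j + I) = j^4 - j^3 - 5*I*j^3 + j^2 + 5*I*j^2 - j - 5*I*j + 5*I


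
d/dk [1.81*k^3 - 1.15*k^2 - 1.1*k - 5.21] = 5.43*k^2 - 2.3*k - 1.1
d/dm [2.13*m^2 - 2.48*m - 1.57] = 4.26*m - 2.48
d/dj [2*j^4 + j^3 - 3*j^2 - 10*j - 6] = 8*j^3 + 3*j^2 - 6*j - 10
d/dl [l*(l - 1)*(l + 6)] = 3*l^2 + 10*l - 6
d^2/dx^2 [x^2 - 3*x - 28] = 2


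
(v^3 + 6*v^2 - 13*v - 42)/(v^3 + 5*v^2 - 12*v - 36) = (v + 7)/(v + 6)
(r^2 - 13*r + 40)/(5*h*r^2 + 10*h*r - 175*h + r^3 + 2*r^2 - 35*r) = (r - 8)/(5*h*r + 35*h + r^2 + 7*r)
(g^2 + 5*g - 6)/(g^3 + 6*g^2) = (g - 1)/g^2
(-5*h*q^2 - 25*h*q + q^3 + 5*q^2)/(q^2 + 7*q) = (-5*h*q - 25*h + q^2 + 5*q)/(q + 7)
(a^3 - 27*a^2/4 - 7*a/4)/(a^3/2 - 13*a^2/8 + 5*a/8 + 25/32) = 8*a*(4*a^2 - 27*a - 7)/(16*a^3 - 52*a^2 + 20*a + 25)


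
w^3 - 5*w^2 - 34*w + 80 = (w - 8)*(w - 2)*(w + 5)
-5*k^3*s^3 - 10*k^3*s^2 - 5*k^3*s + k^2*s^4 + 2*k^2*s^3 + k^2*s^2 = s*(-5*k + s)*(k*s + k)^2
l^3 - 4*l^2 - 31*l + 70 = (l - 7)*(l - 2)*(l + 5)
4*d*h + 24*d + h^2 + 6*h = (4*d + h)*(h + 6)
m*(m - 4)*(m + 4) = m^3 - 16*m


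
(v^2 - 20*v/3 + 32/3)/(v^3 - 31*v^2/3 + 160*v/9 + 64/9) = 3*(v - 4)/(3*v^2 - 23*v - 8)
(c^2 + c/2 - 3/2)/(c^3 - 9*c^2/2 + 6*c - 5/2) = (2*c + 3)/(2*c^2 - 7*c + 5)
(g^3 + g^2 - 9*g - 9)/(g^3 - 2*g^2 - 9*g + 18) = (g + 1)/(g - 2)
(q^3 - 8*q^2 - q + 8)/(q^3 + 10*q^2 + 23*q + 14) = (q^2 - 9*q + 8)/(q^2 + 9*q + 14)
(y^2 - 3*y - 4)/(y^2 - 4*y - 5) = (y - 4)/(y - 5)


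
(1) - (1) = 0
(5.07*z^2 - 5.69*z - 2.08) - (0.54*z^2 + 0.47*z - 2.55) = 4.53*z^2 - 6.16*z + 0.47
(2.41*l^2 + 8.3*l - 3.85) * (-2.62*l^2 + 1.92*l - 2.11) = -6.3142*l^4 - 17.1188*l^3 + 20.9379*l^2 - 24.905*l + 8.1235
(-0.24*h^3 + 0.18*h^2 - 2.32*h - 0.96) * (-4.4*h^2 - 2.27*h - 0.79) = 1.056*h^5 - 0.2472*h^4 + 9.989*h^3 + 9.3482*h^2 + 4.012*h + 0.7584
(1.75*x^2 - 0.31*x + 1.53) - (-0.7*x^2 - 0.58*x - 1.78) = 2.45*x^2 + 0.27*x + 3.31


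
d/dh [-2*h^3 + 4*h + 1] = 4 - 6*h^2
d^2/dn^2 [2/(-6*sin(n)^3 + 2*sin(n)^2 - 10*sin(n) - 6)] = (81*sin(n)^6 - 33*sin(n)^5 - 74*sin(n)^4 - 48*sin(n)^3 - 59*sin(n)^2 + 69*sin(n) - 56)/(3*sin(n)^3 - sin(n)^2 + 5*sin(n) + 3)^3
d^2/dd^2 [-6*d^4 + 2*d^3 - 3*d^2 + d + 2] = -72*d^2 + 12*d - 6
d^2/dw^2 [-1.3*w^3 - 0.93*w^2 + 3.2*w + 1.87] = -7.8*w - 1.86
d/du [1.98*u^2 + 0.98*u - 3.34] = 3.96*u + 0.98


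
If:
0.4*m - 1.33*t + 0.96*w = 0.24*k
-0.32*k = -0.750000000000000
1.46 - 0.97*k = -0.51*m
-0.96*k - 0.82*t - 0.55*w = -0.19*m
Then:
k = 2.34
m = 1.59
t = -1.20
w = -1.75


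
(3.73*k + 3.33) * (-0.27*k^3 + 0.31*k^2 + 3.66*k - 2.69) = -1.0071*k^4 + 0.2572*k^3 + 14.6841*k^2 + 2.1541*k - 8.9577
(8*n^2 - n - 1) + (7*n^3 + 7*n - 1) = 7*n^3 + 8*n^2 + 6*n - 2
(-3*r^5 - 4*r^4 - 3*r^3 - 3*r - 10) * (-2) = 6*r^5 + 8*r^4 + 6*r^3 + 6*r + 20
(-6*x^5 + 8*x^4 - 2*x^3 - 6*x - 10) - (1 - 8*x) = -6*x^5 + 8*x^4 - 2*x^3 + 2*x - 11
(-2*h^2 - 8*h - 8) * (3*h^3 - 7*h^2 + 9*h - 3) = -6*h^5 - 10*h^4 + 14*h^3 - 10*h^2 - 48*h + 24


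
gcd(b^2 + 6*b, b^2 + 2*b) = b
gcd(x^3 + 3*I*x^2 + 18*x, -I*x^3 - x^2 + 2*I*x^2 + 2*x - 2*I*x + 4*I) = 1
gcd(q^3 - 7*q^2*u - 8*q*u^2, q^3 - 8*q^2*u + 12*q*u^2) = q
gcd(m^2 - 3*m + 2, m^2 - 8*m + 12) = m - 2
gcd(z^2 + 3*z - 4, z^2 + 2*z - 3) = z - 1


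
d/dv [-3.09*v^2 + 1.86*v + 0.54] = 1.86 - 6.18*v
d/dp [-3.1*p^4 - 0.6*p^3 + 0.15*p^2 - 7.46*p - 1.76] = -12.4*p^3 - 1.8*p^2 + 0.3*p - 7.46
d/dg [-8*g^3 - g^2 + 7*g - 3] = -24*g^2 - 2*g + 7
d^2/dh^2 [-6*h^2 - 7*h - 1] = -12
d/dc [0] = 0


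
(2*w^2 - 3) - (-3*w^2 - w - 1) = 5*w^2 + w - 2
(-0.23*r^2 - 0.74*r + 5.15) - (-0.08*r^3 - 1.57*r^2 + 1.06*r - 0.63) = 0.08*r^3 + 1.34*r^2 - 1.8*r + 5.78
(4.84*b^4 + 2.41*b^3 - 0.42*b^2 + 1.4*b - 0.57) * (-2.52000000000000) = -12.1968*b^4 - 6.0732*b^3 + 1.0584*b^2 - 3.528*b + 1.4364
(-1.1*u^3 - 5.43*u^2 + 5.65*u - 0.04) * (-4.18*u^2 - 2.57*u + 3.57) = 4.598*u^5 + 25.5244*u^4 - 13.5889*u^3 - 33.7384*u^2 + 20.2733*u - 0.1428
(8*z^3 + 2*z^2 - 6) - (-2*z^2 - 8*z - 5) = 8*z^3 + 4*z^2 + 8*z - 1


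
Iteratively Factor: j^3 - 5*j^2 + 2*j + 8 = (j - 4)*(j^2 - j - 2) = (j - 4)*(j + 1)*(j - 2)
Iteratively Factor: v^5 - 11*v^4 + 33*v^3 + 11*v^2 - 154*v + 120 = (v - 4)*(v^4 - 7*v^3 + 5*v^2 + 31*v - 30) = (v - 4)*(v + 2)*(v^3 - 9*v^2 + 23*v - 15) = (v - 5)*(v - 4)*(v + 2)*(v^2 - 4*v + 3) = (v - 5)*(v - 4)*(v - 1)*(v + 2)*(v - 3)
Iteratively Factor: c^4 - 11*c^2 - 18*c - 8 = (c - 4)*(c^3 + 4*c^2 + 5*c + 2) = (c - 4)*(c + 1)*(c^2 + 3*c + 2) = (c - 4)*(c + 1)*(c + 2)*(c + 1)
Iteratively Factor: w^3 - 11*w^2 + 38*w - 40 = (w - 5)*(w^2 - 6*w + 8) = (w - 5)*(w - 4)*(w - 2)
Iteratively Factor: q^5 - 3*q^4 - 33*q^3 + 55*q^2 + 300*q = (q - 5)*(q^4 + 2*q^3 - 23*q^2 - 60*q) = (q - 5)*(q + 4)*(q^3 - 2*q^2 - 15*q) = q*(q - 5)*(q + 4)*(q^2 - 2*q - 15) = q*(q - 5)*(q + 3)*(q + 4)*(q - 5)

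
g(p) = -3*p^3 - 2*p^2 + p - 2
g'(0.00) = 1.00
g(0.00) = -2.00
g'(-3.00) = -68.00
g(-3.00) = 58.00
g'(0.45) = -2.62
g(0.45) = -2.23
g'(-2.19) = -33.40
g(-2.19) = 17.73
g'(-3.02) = -69.00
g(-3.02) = 59.37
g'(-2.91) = -63.57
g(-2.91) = 52.08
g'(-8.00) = -543.00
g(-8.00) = 1398.00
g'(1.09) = -14.05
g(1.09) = -7.17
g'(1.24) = -17.80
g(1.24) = -9.56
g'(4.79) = -224.66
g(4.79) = -372.80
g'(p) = -9*p^2 - 4*p + 1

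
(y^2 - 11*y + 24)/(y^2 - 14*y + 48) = (y - 3)/(y - 6)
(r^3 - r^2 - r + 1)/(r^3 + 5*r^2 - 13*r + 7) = (r + 1)/(r + 7)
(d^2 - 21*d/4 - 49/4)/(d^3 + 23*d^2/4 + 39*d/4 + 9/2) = (4*d^2 - 21*d - 49)/(4*d^3 + 23*d^2 + 39*d + 18)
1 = 1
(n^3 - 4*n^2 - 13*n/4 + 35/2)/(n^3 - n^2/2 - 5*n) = (n - 7/2)/n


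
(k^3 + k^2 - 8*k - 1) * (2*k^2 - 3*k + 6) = 2*k^5 - k^4 - 13*k^3 + 28*k^2 - 45*k - 6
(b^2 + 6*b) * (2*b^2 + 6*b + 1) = 2*b^4 + 18*b^3 + 37*b^2 + 6*b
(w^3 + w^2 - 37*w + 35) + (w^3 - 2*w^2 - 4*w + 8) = 2*w^3 - w^2 - 41*w + 43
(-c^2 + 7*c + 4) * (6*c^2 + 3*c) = -6*c^4 + 39*c^3 + 45*c^2 + 12*c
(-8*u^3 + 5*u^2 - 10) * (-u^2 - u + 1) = 8*u^5 + 3*u^4 - 13*u^3 + 15*u^2 + 10*u - 10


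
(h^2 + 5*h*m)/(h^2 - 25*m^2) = h/(h - 5*m)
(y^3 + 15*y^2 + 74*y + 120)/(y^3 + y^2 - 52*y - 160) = (y + 6)/(y - 8)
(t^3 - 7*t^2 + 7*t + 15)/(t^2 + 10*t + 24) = (t^3 - 7*t^2 + 7*t + 15)/(t^2 + 10*t + 24)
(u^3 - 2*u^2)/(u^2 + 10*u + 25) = u^2*(u - 2)/(u^2 + 10*u + 25)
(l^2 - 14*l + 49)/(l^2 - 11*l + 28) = (l - 7)/(l - 4)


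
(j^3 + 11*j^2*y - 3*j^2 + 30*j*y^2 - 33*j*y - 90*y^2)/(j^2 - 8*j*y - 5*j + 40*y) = (j^3 + 11*j^2*y - 3*j^2 + 30*j*y^2 - 33*j*y - 90*y^2)/(j^2 - 8*j*y - 5*j + 40*y)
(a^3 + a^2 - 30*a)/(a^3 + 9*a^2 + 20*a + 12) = a*(a - 5)/(a^2 + 3*a + 2)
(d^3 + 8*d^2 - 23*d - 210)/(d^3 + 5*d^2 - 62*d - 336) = (d - 5)/(d - 8)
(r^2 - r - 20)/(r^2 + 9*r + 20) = (r - 5)/(r + 5)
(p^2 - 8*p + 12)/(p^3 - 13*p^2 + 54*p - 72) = (p - 2)/(p^2 - 7*p + 12)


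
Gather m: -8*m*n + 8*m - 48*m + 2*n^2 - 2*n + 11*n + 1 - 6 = m*(-8*n - 40) + 2*n^2 + 9*n - 5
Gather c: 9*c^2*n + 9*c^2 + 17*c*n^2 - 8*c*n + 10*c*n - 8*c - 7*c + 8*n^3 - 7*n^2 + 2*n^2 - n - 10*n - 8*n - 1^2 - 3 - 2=c^2*(9*n + 9) + c*(17*n^2 + 2*n - 15) + 8*n^3 - 5*n^2 - 19*n - 6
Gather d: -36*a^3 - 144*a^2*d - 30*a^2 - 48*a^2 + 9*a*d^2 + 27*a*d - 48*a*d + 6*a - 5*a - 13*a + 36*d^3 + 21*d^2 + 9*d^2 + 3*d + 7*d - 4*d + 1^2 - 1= -36*a^3 - 78*a^2 - 12*a + 36*d^3 + d^2*(9*a + 30) + d*(-144*a^2 - 21*a + 6)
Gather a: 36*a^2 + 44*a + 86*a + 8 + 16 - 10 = 36*a^2 + 130*a + 14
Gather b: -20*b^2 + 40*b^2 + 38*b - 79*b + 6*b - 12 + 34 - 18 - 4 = 20*b^2 - 35*b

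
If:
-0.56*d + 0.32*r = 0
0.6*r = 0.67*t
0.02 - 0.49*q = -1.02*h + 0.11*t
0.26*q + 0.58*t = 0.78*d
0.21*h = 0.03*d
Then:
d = -0.09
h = -0.01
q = 0.05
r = -0.16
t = -0.14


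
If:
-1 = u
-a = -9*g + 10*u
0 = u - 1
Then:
No Solution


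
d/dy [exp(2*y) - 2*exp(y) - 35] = 2*(exp(y) - 1)*exp(y)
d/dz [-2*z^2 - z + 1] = -4*z - 1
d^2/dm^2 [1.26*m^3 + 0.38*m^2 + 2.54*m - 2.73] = 7.56*m + 0.76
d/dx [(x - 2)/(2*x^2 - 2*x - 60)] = (x^2 - x - (x - 2)*(2*x - 1) - 30)/(2*(-x^2 + x + 30)^2)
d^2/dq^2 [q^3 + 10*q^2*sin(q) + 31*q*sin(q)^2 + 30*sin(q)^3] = -10*q^2*sin(q) + 40*q*cos(q) + 62*q*cos(2*q) + 6*q - 5*sin(q)/2 + 62*sin(2*q) + 135*sin(3*q)/2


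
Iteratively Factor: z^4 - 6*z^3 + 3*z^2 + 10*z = (z - 5)*(z^3 - z^2 - 2*z) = z*(z - 5)*(z^2 - z - 2) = z*(z - 5)*(z + 1)*(z - 2)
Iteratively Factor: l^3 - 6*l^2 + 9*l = (l - 3)*(l^2 - 3*l) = l*(l - 3)*(l - 3)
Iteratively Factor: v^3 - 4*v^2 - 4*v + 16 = (v - 4)*(v^2 - 4) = (v - 4)*(v - 2)*(v + 2)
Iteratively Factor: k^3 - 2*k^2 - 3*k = (k - 3)*(k^2 + k) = k*(k - 3)*(k + 1)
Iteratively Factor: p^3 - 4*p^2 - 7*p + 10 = (p - 1)*(p^2 - 3*p - 10) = (p - 5)*(p - 1)*(p + 2)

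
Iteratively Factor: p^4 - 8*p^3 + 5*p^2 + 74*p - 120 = (p - 2)*(p^3 - 6*p^2 - 7*p + 60) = (p - 2)*(p + 3)*(p^2 - 9*p + 20) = (p - 5)*(p - 2)*(p + 3)*(p - 4)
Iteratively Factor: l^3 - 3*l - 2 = (l - 2)*(l^2 + 2*l + 1) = (l - 2)*(l + 1)*(l + 1)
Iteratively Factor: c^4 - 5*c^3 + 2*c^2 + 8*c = (c - 4)*(c^3 - c^2 - 2*c) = (c - 4)*(c - 2)*(c^2 + c) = c*(c - 4)*(c - 2)*(c + 1)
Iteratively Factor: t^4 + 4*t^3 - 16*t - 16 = (t - 2)*(t^3 + 6*t^2 + 12*t + 8) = (t - 2)*(t + 2)*(t^2 + 4*t + 4) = (t - 2)*(t + 2)^2*(t + 2)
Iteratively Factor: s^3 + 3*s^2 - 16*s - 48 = (s - 4)*(s^2 + 7*s + 12) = (s - 4)*(s + 3)*(s + 4)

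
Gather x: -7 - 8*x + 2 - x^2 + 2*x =-x^2 - 6*x - 5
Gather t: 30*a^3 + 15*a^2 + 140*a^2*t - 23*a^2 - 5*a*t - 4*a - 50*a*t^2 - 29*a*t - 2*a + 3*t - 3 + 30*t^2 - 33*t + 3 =30*a^3 - 8*a^2 - 6*a + t^2*(30 - 50*a) + t*(140*a^2 - 34*a - 30)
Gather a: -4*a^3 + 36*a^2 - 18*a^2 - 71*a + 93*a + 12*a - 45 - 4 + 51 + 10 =-4*a^3 + 18*a^2 + 34*a + 12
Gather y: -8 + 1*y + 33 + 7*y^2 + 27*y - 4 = 7*y^2 + 28*y + 21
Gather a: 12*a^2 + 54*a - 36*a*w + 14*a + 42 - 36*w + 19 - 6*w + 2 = 12*a^2 + a*(68 - 36*w) - 42*w + 63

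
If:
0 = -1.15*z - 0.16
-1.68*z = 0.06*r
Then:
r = 3.90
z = -0.14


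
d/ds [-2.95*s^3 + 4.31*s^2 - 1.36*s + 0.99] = -8.85*s^2 + 8.62*s - 1.36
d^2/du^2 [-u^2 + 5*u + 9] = -2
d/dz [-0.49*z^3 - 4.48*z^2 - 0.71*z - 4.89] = -1.47*z^2 - 8.96*z - 0.71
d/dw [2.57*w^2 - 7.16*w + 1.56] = 5.14*w - 7.16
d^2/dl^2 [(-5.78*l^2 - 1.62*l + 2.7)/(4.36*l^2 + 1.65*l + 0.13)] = (-1.13686837721616e-13*l^4 + 21.5715359999999*l^3 + 327.612144*l^2 + 122.052096*l + 12.140396)/(82.881856*l^6 + 94.09752*l^5 + 43.024044*l^4 + 10.103445*l^3 + 1.282827*l^2 + 0.083655*l + 0.002197)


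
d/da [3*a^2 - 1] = 6*a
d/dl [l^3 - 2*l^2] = l*(3*l - 4)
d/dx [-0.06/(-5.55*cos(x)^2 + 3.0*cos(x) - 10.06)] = (0.666*cos(x) - 0.18)*sin(x)/(5.55*cos(x)^2 - 3.0*cos(x) + 10.06)^2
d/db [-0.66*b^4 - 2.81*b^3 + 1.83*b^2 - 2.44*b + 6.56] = -2.64*b^3 - 8.43*b^2 + 3.66*b - 2.44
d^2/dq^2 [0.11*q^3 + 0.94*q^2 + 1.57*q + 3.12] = 0.66*q + 1.88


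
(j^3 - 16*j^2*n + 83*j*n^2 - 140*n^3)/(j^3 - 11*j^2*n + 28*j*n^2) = (j - 5*n)/j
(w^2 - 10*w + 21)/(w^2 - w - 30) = (-w^2 + 10*w - 21)/(-w^2 + w + 30)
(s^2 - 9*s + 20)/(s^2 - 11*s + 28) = (s - 5)/(s - 7)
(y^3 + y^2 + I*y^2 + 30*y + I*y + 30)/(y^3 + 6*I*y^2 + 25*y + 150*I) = (y + 1)/(y + 5*I)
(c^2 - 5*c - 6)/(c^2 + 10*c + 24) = (c^2 - 5*c - 6)/(c^2 + 10*c + 24)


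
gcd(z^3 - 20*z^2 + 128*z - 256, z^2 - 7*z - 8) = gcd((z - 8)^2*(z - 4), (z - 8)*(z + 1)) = z - 8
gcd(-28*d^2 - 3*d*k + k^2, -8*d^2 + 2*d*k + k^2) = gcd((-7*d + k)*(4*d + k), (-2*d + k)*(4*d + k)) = 4*d + k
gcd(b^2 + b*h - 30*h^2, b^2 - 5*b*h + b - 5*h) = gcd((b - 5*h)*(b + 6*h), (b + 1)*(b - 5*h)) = b - 5*h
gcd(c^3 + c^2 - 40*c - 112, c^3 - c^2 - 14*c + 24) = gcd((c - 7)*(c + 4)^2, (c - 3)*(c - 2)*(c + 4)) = c + 4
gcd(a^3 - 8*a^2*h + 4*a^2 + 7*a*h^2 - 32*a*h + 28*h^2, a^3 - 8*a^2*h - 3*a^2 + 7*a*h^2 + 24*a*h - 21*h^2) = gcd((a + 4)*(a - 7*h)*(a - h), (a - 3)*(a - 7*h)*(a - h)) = a^2 - 8*a*h + 7*h^2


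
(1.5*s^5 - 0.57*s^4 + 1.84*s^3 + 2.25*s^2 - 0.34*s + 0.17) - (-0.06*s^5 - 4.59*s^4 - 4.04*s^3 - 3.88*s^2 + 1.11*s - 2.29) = 1.56*s^5 + 4.02*s^4 + 5.88*s^3 + 6.13*s^2 - 1.45*s + 2.46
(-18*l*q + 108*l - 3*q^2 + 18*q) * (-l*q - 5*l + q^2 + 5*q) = 18*l^2*q^2 - 18*l^2*q - 540*l^2 - 15*l*q^3 + 15*l*q^2 + 450*l*q - 3*q^4 + 3*q^3 + 90*q^2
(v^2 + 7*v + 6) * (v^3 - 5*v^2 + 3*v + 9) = v^5 + 2*v^4 - 26*v^3 + 81*v + 54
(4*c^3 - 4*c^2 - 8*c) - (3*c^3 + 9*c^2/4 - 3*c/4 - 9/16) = c^3 - 25*c^2/4 - 29*c/4 + 9/16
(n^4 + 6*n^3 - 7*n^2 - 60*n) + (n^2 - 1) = n^4 + 6*n^3 - 6*n^2 - 60*n - 1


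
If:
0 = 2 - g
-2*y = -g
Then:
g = 2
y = 1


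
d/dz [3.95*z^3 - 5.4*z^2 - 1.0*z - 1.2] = 11.85*z^2 - 10.8*z - 1.0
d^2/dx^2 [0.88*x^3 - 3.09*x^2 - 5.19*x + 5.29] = 5.28*x - 6.18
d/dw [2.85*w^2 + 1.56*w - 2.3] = 5.7*w + 1.56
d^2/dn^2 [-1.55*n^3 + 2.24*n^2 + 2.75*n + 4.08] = 4.48 - 9.3*n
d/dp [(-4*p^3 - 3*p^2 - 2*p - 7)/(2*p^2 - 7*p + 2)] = (-8*p^4 + 56*p^3 + p^2 + 16*p - 53)/(4*p^4 - 28*p^3 + 57*p^2 - 28*p + 4)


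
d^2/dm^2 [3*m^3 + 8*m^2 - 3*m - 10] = 18*m + 16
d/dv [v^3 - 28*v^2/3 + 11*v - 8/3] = 3*v^2 - 56*v/3 + 11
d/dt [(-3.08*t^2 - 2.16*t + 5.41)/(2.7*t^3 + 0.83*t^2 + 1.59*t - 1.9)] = (8.316*t^4 + 11.664*t^3 - 46.9254*t^2 + 2.7234*t - 4.4979)/(7.29*t^6 + 4.482*t^5 + 9.2749*t^4 - 7.6206*t^3 - 0.6259*t^2 - 6.042*t + 3.61)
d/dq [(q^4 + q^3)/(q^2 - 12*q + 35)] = q^2*(-2*q*(q - 6)*(q + 1) + (4*q + 3)*(q^2 - 12*q + 35))/(q^2 - 12*q + 35)^2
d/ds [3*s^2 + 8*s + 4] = 6*s + 8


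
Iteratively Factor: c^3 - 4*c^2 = (c - 4)*(c^2) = c*(c - 4)*(c)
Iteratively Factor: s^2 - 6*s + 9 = (s - 3)*(s - 3)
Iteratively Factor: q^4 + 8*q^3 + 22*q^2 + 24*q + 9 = (q + 1)*(q^3 + 7*q^2 + 15*q + 9) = (q + 1)*(q + 3)*(q^2 + 4*q + 3) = (q + 1)^2*(q + 3)*(q + 3)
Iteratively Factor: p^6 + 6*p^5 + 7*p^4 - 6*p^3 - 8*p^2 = (p + 4)*(p^5 + 2*p^4 - p^3 - 2*p^2) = (p - 1)*(p + 4)*(p^4 + 3*p^3 + 2*p^2) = p*(p - 1)*(p + 4)*(p^3 + 3*p^2 + 2*p) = p^2*(p - 1)*(p + 4)*(p^2 + 3*p + 2) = p^2*(p - 1)*(p + 2)*(p + 4)*(p + 1)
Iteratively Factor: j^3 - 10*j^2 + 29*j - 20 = (j - 4)*(j^2 - 6*j + 5) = (j - 4)*(j - 1)*(j - 5)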